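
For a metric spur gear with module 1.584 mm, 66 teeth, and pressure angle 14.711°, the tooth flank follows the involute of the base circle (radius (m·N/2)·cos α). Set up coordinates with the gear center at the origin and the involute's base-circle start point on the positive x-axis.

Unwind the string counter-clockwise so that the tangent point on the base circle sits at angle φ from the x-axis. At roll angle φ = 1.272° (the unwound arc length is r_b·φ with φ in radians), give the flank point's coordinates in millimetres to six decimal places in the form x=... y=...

pitch radius r_p = m·N/2 = 1.584·66/2 = 52.272000
base radius r_b = r_p·cos α = 52.272000·cos 14.711° = 50.558472
roll angle φ = 1.272° = 0.02220059 rad
x = r_b·(cos φ + φ·sin φ) = 50.558472·(0.99975358 + 0.02220059·0.02219876) = 50.570930
y = r_b·(sin φ − φ·cos φ) = 50.558472·(0.02219876 − 0.02220059·0.99975358) = 0.000184

x=50.570930 y=0.000184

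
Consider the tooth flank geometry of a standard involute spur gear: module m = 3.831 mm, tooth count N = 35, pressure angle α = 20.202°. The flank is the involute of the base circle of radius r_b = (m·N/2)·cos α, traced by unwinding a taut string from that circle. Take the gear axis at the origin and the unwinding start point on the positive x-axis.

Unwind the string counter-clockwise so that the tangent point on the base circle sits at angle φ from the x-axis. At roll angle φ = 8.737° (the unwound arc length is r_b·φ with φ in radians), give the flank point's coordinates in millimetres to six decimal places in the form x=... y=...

pitch radius r_p = m·N/2 = 3.831·35/2 = 67.042500
base radius r_b = r_p·cos α = 67.042500·cos 20.202° = 62.918110
roll angle φ = 8.737° = 0.15248942 rad
x = r_b·(cos φ + φ·sin φ) = 62.918110·(0.98839600 + 0.15248942·0.15189913) = 63.645381
y = r_b·(sin φ − φ·cos φ) = 62.918110·(0.15189913 − 0.15248942·0.98839600) = 0.074193

x=63.645381 y=0.074193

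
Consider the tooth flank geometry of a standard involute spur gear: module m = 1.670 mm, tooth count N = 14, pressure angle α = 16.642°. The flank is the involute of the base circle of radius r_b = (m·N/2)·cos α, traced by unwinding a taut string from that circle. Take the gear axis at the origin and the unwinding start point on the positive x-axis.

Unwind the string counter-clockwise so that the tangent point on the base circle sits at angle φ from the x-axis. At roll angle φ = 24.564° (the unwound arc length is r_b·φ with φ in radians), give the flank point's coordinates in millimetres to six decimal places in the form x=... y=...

x=12.182851 y=0.288826

pitch radius r_p = m·N/2 = 1.670·14/2 = 11.690000
base radius r_b = r_p·cos α = 11.690000·cos 16.642° = 11.200340
roll angle φ = 24.564° = 0.42872268 rad
x = r_b·(cos φ + φ·sin φ) = 11.200340·(0.90949749 + 0.42872268·0.41570942) = 12.182851
y = r_b·(sin φ − φ·cos φ) = 11.200340·(0.41570942 − 0.42872268·0.90949749) = 0.288826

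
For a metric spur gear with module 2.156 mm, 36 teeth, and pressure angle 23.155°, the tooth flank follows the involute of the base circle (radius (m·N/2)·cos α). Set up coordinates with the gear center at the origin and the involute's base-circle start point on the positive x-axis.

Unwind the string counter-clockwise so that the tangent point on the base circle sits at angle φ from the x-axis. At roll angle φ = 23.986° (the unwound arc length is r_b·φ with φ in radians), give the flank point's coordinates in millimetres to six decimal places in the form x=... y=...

pitch radius r_p = m·N/2 = 2.156·36/2 = 38.808000
base radius r_b = r_p·cos α = 38.808000·cos 23.155° = 35.681800
roll angle φ = 23.986° = 0.41863467 rad
x = r_b·(cos φ + φ·sin φ) = 35.681800·(0.91364481 + 0.41863467·0.40651341) = 38.672843
y = r_b·(sin φ − φ·cos φ) = 35.681800·(0.40651341 − 0.41863467·0.91364481) = 0.857434

x=38.672843 y=0.857434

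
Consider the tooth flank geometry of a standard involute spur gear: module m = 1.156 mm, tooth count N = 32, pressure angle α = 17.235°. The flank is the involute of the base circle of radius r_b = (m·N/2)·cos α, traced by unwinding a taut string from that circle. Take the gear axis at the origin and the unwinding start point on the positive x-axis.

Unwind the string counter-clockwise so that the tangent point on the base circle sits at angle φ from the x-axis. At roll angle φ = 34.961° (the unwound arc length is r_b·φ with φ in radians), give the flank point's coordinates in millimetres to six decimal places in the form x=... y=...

pitch radius r_p = m·N/2 = 1.156·32/2 = 18.496000
base radius r_b = r_p·cos α = 18.496000·cos 17.235° = 17.665484
roll angle φ = 34.961° = 0.61018456 rad
x = r_b·(cos φ + φ·sin φ) = 17.665484·(0.81954228 + 0.61018456·0.57301872) = 20.654298
y = r_b·(sin φ − φ·cos φ) = 17.665484·(0.57301872 − 0.61018456·0.81954228) = 1.288638

x=20.654298 y=1.288638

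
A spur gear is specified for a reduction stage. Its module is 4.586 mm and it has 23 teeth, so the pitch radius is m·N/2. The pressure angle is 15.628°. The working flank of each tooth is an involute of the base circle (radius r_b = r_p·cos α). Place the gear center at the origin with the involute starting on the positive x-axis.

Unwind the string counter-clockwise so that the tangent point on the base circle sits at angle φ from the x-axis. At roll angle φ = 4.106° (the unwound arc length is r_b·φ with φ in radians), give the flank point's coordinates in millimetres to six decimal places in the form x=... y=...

pitch radius r_p = m·N/2 = 4.586·23/2 = 52.739000
base radius r_b = r_p·cos α = 52.739000·cos 15.628° = 50.789294
roll angle φ = 4.106° = 0.07166322 rad
x = r_b·(cos φ + φ·sin φ) = 50.789294·(0.99743329 + 0.07166322·0.07160190) = 50.919543
y = r_b·(sin φ − φ·cos φ) = 50.789294·(0.07160190 − 0.07166322·0.99743329) = 0.006228

x=50.919543 y=0.006228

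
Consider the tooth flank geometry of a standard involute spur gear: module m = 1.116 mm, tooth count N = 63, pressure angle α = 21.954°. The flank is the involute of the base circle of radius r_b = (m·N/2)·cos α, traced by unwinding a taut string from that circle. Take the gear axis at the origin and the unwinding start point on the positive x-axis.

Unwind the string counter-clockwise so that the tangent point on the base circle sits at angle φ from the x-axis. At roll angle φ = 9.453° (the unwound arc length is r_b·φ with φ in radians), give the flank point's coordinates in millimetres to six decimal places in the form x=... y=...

x=33.045525 y=0.048676

pitch radius r_p = m·N/2 = 1.116·63/2 = 35.154000
base radius r_b = r_p·cos α = 35.154000·cos 21.954° = 32.604783
roll angle φ = 9.453° = 0.16498597 rad
x = r_b·(cos φ + φ·sin φ) = 32.604783·(0.98642066 + 0.16498597·0.16423850) = 33.045525
y = r_b·(sin φ − φ·cos φ) = 32.604783·(0.16423850 − 0.16498597·0.98642066) = 0.048676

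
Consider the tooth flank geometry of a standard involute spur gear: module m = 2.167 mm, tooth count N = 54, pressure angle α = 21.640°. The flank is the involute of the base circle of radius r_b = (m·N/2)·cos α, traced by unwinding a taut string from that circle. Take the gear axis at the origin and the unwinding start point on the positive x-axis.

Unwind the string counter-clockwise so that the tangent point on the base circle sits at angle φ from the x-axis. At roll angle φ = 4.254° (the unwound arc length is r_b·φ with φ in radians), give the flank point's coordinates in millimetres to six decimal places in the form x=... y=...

pitch radius r_p = m·N/2 = 2.167·54/2 = 58.509000
base radius r_b = r_p·cos α = 58.509000·cos 21.640° = 54.385242
roll angle φ = 4.254° = 0.07424631 rad
x = r_b·(cos φ + φ·sin φ) = 54.385242·(0.99724501 + 0.07424631·0.07417811) = 54.534936
y = r_b·(sin φ − φ·cos φ) = 54.385242·(0.07417811 − 0.07424631·0.99724501) = 0.007416

x=54.534936 y=0.007416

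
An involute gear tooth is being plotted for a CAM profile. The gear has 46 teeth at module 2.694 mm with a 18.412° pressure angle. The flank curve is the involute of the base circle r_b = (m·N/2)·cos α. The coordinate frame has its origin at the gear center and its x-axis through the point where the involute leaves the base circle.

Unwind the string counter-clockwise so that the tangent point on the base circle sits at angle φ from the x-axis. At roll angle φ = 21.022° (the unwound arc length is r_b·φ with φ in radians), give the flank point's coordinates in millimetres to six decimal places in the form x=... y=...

x=62.615080 y=0.954948

pitch radius r_p = m·N/2 = 2.694·46/2 = 61.962000
base radius r_b = r_p·cos α = 61.962000·cos 18.412° = 58.790158
roll angle φ = 21.022° = 0.36690312 rad
x = r_b·(cos φ + φ·sin φ) = 58.790158·(0.93344275 + 0.36690312·0.35872639) = 62.615080
y = r_b·(sin φ − φ·cos φ) = 58.790158·(0.35872639 − 0.36690312·0.93344275) = 0.954948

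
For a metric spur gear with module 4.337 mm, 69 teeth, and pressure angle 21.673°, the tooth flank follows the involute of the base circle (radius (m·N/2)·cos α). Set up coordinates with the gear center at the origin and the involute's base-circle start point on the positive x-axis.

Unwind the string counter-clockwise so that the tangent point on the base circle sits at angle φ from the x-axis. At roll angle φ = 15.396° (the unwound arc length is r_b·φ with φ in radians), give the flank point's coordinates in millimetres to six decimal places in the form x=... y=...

x=143.978705 y=0.892818

pitch radius r_p = m·N/2 = 4.337·69/2 = 149.626500
base radius r_b = r_p·cos α = 149.626500·cos 21.673° = 139.048910
roll angle φ = 15.396° = 0.26871089 rad
x = r_b·(cos φ + φ·sin φ) = 139.048910·(0.96411394 + 0.26871089·0.26548881) = 143.978705
y = r_b·(sin φ − φ·cos φ) = 139.048910·(0.26548881 − 0.26871089·0.96411394) = 0.892818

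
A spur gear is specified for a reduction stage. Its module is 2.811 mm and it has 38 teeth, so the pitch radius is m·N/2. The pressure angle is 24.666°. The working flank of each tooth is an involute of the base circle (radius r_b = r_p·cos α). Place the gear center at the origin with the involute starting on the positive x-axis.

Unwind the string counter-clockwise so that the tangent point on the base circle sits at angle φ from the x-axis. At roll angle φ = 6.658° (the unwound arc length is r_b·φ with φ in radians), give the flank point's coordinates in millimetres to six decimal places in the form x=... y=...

x=48.862341 y=0.025352

pitch radius r_p = m·N/2 = 2.811·38/2 = 53.409000
base radius r_b = r_p·cos α = 53.409000·cos 24.666° = 48.535748
roll angle φ = 6.658° = 0.11620402 rad
x = r_b·(cos φ + φ·sin φ) = 48.535748·(0.99325591 + 0.11620402·0.11594267) = 48.862341
y = r_b·(sin φ − φ·cos φ) = 48.535748·(0.11594267 − 0.11620402·0.99325591) = 0.025352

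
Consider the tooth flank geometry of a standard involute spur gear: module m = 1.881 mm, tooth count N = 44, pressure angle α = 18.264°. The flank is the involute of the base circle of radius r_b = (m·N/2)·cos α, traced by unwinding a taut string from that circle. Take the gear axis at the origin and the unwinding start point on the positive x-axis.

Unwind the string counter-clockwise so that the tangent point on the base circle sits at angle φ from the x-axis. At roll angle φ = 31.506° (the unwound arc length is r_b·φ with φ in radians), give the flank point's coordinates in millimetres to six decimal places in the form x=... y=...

x=44.796851 y=2.112828

pitch radius r_p = m·N/2 = 1.881·44/2 = 41.382000
base radius r_b = r_p·cos α = 41.382000·cos 18.264° = 39.297282
roll angle φ = 31.506° = 0.54988343 rad
x = r_b·(cos φ + φ·sin φ) = 39.297282·(0.85258544 + 0.54988343·0.52258785) = 44.796851
y = r_b·(sin φ − φ·cos φ) = 39.297282·(0.52258785 − 0.54988343·0.85258544) = 2.112828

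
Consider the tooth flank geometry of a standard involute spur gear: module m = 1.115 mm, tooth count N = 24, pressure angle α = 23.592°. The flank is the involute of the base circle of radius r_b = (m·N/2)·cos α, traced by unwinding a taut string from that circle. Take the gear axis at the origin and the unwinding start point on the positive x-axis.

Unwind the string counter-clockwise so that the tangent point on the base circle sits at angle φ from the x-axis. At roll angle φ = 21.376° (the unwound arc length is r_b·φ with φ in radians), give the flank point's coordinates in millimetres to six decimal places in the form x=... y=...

x=13.085566 y=0.209307

pitch radius r_p = m·N/2 = 1.115·24/2 = 13.380000
base radius r_b = r_p·cos α = 13.380000·cos 23.592° = 12.261681
roll angle φ = 21.376° = 0.37308158 rad
x = r_b·(cos φ + φ·sin φ) = 12.261681·(0.93120857 + 0.37308158·0.36448675) = 13.085566
y = r_b·(sin φ − φ·cos φ) = 12.261681·(0.36448675 − 0.37308158·0.93120857) = 0.209307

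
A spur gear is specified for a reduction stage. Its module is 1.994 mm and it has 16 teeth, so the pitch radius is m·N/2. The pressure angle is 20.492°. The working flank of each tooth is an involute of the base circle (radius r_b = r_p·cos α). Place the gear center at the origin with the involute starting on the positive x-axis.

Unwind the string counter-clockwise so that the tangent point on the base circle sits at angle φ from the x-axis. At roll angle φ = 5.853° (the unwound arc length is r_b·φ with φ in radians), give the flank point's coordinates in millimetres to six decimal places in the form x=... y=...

x=15.020338 y=0.005304

pitch radius r_p = m·N/2 = 1.994·16/2 = 15.952000
base radius r_b = r_p·cos α = 15.952000·cos 20.492° = 14.942575
roll angle φ = 5.853° = 0.10215412 rad
x = r_b·(cos φ + φ·sin φ) = 14.942575·(0.99478680 + 0.10215412·0.10197654) = 15.020338
y = r_b·(sin φ − φ·cos φ) = 14.942575·(0.10197654 − 0.10215412·0.99478680) = 0.005304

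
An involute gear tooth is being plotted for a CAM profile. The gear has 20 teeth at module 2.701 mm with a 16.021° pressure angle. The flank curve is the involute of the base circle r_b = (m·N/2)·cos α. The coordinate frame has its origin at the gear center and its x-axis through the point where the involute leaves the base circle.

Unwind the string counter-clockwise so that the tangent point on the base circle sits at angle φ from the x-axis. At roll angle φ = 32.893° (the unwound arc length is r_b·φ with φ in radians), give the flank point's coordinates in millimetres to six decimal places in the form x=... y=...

pitch radius r_p = m·N/2 = 2.701·20/2 = 27.010000
base radius r_b = r_p·cos α = 27.010000·cos 16.021° = 25.960948
roll angle φ = 32.893° = 0.57409115 rad
x = r_b·(cos φ + φ·sin φ) = 25.960948·(0.83968622 + 0.57409115·0.54307187) = 29.892966
y = r_b·(sin φ − φ·cos φ) = 25.960948·(0.54307187 − 0.57409115·0.83968622) = 1.584019

x=29.892966 y=1.584019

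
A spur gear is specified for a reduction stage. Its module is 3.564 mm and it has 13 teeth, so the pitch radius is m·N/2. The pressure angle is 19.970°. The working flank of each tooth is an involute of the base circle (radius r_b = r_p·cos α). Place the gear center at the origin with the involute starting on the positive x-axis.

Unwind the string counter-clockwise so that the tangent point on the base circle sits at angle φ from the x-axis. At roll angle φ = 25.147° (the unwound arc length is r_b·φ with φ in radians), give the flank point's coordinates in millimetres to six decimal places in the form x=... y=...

x=23.770237 y=0.601866

pitch radius r_p = m·N/2 = 3.564·13/2 = 23.166000
base radius r_b = r_p·cos α = 23.166000·cos 19.970° = 21.773065
roll angle φ = 25.147° = 0.43889795 rad
x = r_b·(cos φ + φ·sin φ) = 21.773065·(0.90522052 + 0.43889795·0.42494212) = 23.770237
y = r_b·(sin φ − φ·cos φ) = 21.773065·(0.42494212 − 0.43889795·0.90522052) = 0.601866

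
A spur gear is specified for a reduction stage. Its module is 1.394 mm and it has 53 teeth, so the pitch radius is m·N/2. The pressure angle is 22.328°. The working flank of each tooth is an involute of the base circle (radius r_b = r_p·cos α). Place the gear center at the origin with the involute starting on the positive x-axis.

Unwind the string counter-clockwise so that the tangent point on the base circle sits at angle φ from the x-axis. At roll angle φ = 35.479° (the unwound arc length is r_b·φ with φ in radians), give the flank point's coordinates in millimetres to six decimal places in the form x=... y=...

x=40.107884 y=2.602207

pitch radius r_p = m·N/2 = 1.394·53/2 = 36.941000
base radius r_b = r_p·cos α = 36.941000·cos 22.328° = 34.171318
roll angle φ = 35.479° = 0.61922537 rad
x = r_b·(cos φ + φ·sin φ) = 34.171318·(0.81432830 + 0.61922537·0.58040453) = 40.107884
y = r_b·(sin φ − φ·cos φ) = 34.171318·(0.58040453 − 0.61922537·0.81432830) = 2.602207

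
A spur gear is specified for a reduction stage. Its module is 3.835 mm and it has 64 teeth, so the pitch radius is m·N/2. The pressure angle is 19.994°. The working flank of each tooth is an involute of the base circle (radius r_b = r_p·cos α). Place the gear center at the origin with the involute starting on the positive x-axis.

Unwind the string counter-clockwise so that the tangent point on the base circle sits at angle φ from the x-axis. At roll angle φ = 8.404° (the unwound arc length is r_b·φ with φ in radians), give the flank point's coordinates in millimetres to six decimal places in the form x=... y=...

pitch radius r_p = m·N/2 = 3.835·64/2 = 122.720000
base radius r_b = r_p·cos α = 122.720000·cos 19.994° = 115.323473
roll angle φ = 8.404° = 0.14667747 rad
x = r_b·(cos φ + φ·sin φ) = 115.323473·(0.98926213 + 0.14667747·0.14615209) = 116.557360
y = r_b·(sin φ − φ·cos φ) = 115.323473·(0.14615209 − 0.14667747·0.98926213) = 0.121046

x=116.557360 y=0.121046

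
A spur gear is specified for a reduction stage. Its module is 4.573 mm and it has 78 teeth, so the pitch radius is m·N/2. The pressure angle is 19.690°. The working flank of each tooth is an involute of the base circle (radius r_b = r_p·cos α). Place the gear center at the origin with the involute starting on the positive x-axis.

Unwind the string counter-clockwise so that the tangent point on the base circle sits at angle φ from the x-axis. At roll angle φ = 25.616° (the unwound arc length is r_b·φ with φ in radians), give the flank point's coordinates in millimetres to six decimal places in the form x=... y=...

x=183.871714 y=4.902738

pitch radius r_p = m·N/2 = 4.573·78/2 = 178.347000
base radius r_b = r_p·cos α = 178.347000·cos 19.690° = 167.918938
roll angle φ = 25.616° = 0.44708354 rad
x = r_b·(cos φ + φ·sin φ) = 167.918938·(0.90171183 + 0.44708354·0.43233757) = 183.871714
y = r_b·(sin φ − φ·cos φ) = 167.918938·(0.43233757 − 0.44708354·0.90171183) = 4.902738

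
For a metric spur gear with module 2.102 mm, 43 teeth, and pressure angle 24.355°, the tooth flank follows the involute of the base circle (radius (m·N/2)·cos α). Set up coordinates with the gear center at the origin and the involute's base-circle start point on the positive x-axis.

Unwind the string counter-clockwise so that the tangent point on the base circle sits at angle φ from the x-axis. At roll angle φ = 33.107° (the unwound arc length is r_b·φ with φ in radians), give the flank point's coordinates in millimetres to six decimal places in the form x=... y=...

x=47.481200 y=2.560315

pitch radius r_p = m·N/2 = 2.102·43/2 = 45.193000
base radius r_b = r_p·cos α = 45.193000·cos 24.355° = 41.171177
roll angle φ = 33.107° = 0.57782616 rad
x = r_b·(cos φ + φ·sin φ) = 41.171177·(0.83765199 + 0.57782616·0.54620430) = 47.481200
y = r_b·(sin φ − φ·cos φ) = 41.171177·(0.54620430 − 0.57782616·0.83765199) = 2.560315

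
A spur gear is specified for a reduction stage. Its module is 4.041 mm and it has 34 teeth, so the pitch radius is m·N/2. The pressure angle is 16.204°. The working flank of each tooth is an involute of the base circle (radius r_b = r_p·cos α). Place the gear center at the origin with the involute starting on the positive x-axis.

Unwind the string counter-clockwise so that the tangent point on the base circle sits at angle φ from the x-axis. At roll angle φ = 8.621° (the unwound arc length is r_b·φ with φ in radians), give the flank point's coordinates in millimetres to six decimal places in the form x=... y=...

pitch radius r_p = m·N/2 = 4.041·34/2 = 68.697000
base radius r_b = r_p·cos α = 68.697000·cos 16.204° = 65.967957
roll angle φ = 8.621° = 0.15046483 rad
x = r_b·(cos φ + φ·sin φ) = 65.967957·(0.98870151 + 0.15046483·0.14989773) = 66.710482
y = r_b·(sin φ − φ·cos φ) = 65.967957·(0.14989773 − 0.15046483·0.98870151) = 0.074737

x=66.710482 y=0.074737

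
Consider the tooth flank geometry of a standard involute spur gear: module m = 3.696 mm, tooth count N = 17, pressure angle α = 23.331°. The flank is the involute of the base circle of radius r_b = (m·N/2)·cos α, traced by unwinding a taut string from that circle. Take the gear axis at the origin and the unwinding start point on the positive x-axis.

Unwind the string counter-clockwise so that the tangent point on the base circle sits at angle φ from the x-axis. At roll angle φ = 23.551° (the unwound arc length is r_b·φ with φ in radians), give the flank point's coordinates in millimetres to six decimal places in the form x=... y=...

x=31.182163 y=0.656579

pitch radius r_p = m·N/2 = 3.696·17/2 = 31.416000
base radius r_b = r_p·cos α = 31.416000·cos 23.331° = 28.847184
roll angle φ = 23.551° = 0.41104249 rad
x = r_b·(cos φ + φ·sin φ) = 28.847184·(0.91670478 + 0.41104249·0.39956520) = 31.182163
y = r_b·(sin φ − φ·cos φ) = 28.847184·(0.39956520 − 0.41104249·0.91670478) = 0.656579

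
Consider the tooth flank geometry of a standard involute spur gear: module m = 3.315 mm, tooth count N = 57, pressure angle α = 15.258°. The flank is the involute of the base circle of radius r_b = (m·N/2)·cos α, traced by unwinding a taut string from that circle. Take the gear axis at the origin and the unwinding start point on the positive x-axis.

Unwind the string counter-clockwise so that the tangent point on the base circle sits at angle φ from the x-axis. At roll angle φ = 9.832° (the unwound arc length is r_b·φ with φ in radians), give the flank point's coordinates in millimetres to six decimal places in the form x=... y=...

x=92.479359 y=0.153074

pitch radius r_p = m·N/2 = 3.315·57/2 = 94.477500
base radius r_b = r_p·cos α = 94.477500·cos 15.258° = 91.147224
roll angle φ = 9.832° = 0.17160077 rad
x = r_b·(cos φ + φ·sin φ) = 91.147224·(0.98531268 + 0.17160077·0.17075983) = 92.479359
y = r_b·(sin φ − φ·cos φ) = 91.147224·(0.17075983 − 0.17160077·0.98531268) = 0.153074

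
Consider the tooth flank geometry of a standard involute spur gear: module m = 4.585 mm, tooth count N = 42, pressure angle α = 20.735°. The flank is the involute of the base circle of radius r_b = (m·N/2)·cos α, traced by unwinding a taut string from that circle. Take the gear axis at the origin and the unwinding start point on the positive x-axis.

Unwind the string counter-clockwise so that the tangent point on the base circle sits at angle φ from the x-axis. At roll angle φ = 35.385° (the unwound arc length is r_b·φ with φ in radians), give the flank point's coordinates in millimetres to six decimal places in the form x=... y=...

pitch radius r_p = m·N/2 = 4.585·42/2 = 96.285000
base radius r_b = r_p·cos α = 96.285000·cos 20.735° = 90.048421
roll angle φ = 35.385° = 0.61758476 rad
x = r_b·(cos φ + φ·sin φ) = 90.048421·(0.81527942 + 0.61758476·0.57906775) = 105.618049
y = r_b·(sin φ − φ·cos φ) = 90.048421·(0.57906775 − 0.61758476·0.81527942) = 6.804384

x=105.618049 y=6.804384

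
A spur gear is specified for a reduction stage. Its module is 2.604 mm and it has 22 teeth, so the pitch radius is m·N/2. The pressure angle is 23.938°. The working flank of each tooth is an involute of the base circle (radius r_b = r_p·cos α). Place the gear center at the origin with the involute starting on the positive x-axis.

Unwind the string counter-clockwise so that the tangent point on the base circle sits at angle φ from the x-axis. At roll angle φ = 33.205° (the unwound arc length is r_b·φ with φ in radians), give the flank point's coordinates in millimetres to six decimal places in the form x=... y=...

pitch radius r_p = m·N/2 = 2.604·22/2 = 28.644000
base radius r_b = r_p·cos α = 28.644000·cos 23.938° = 26.180188
roll angle φ = 33.205° = 0.57953658 rad
x = r_b·(cos φ + φ·sin φ) = 26.180188·(0.83671653 + 0.57953658·0.54763624) = 30.214339
y = r_b·(sin φ − φ·cos φ) = 26.180188·(0.54763624 − 0.57953658·0.83671653) = 1.642242

x=30.214339 y=1.642242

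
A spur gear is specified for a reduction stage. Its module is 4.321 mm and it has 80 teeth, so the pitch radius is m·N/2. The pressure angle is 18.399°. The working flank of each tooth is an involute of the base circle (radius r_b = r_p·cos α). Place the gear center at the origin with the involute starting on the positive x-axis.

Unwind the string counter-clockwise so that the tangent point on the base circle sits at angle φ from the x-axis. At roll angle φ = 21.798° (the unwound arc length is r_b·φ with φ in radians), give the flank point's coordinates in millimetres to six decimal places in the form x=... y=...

x=175.447648 y=2.967003

pitch radius r_p = m·N/2 = 4.321·80/2 = 172.840000
base radius r_b = r_p·cos α = 172.840000·cos 18.399° = 164.004682
roll angle φ = 21.798° = 0.38044687 rad
x = r_b·(cos φ + φ·sin φ) = 164.004682·(0.92849879 + 0.38044687·0.37133543) = 175.447648
y = r_b·(sin φ − φ·cos φ) = 164.004682·(0.37133543 − 0.38044687·0.92849879) = 2.967003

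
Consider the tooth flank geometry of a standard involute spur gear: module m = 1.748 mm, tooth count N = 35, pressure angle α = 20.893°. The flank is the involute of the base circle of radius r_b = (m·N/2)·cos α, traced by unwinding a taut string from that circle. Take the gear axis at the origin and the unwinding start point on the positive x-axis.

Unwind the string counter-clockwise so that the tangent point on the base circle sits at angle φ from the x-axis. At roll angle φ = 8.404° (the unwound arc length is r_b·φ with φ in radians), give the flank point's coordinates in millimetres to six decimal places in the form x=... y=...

x=28.884421 y=0.029997

pitch radius r_p = m·N/2 = 1.748·35/2 = 30.590000
base radius r_b = r_p·cos α = 30.590000·cos 20.893° = 28.578648
roll angle φ = 8.404° = 0.14667747 rad
x = r_b·(cos φ + φ·sin φ) = 28.578648·(0.98926213 + 0.14667747·0.14615209) = 28.884421
y = r_b·(sin φ − φ·cos φ) = 28.578648·(0.14615209 − 0.14667747·0.98926213) = 0.029997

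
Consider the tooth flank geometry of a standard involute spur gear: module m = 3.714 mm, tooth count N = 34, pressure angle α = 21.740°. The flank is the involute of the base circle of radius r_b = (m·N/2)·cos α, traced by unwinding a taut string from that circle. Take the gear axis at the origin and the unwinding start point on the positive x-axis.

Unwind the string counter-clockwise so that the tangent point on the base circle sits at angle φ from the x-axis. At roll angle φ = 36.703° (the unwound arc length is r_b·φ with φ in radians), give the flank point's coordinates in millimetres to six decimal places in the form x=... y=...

pitch radius r_p = m·N/2 = 3.714·34/2 = 63.138000
base radius r_b = r_p·cos α = 63.138000·cos 21.740° = 58.647260
roll angle φ = 36.703° = 0.64058820 rad
x = r_b·(cos φ + φ·sin φ) = 58.647260·(0.80174435 + 0.64058820·0.59766713) = 69.473712
y = r_b·(sin φ − φ·cos φ) = 58.647260·(0.59766713 − 0.64058820·0.80174435) = 4.931012

x=69.473712 y=4.931012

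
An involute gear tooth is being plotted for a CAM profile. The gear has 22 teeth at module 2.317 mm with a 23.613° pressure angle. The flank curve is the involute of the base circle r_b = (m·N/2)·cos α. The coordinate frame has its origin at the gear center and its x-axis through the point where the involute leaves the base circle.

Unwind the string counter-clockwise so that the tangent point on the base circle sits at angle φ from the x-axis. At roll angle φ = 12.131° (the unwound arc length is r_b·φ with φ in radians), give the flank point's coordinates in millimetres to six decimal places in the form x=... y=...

pitch radius r_p = m·N/2 = 2.317·22/2 = 25.487000
base radius r_b = r_p·cos α = 25.487000·cos 23.613° = 23.353021
roll angle φ = 12.131° = 0.21172589 rad
x = r_b·(cos φ + φ·sin φ) = 23.353021·(0.97766968 + 0.21172589·0.21014756) = 23.870603
y = r_b·(sin φ − φ·cos φ) = 23.353021·(0.21014756 − 0.21172589·0.97766968) = 0.073552

x=23.870603 y=0.073552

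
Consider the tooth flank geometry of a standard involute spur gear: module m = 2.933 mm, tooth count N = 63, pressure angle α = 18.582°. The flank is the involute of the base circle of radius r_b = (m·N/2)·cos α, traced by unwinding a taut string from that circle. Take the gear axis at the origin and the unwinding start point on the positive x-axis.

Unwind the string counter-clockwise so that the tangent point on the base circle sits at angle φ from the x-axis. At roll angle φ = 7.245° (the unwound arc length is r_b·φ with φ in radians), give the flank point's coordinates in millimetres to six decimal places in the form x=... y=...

pitch radius r_p = m·N/2 = 2.933·63/2 = 92.389500
base radius r_b = r_p·cos α = 92.389500·cos 18.582° = 87.573103
roll angle φ = 7.245° = 0.12644910 rad
x = r_b·(cos φ + φ·sin φ) = 87.573103·(0.99201596 + 0.12644910·0.12611240) = 88.270426
y = r_b·(sin φ − φ·cos φ) = 87.573103·(0.12611240 − 0.12644910·0.99201596) = 0.058925

x=88.270426 y=0.058925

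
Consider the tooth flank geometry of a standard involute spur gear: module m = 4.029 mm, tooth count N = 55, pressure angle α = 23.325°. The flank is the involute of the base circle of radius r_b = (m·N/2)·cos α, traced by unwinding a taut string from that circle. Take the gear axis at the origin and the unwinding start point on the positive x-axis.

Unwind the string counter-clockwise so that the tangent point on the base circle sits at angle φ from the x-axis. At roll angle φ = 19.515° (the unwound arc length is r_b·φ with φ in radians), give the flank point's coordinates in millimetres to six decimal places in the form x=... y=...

x=107.473894 y=1.324561

pitch radius r_p = m·N/2 = 4.029·55/2 = 110.797500
base radius r_b = r_p·cos α = 110.797500·cos 23.325° = 101.742431
roll angle φ = 19.515° = 0.34060100 rad
x = r_b·(cos φ + φ·sin φ) = 101.742431·(0.94255407 + 0.34060100·0.33405363) = 107.473894
y = r_b·(sin φ − φ·cos φ) = 101.742431·(0.33405363 − 0.34060100·0.94255407) = 1.324561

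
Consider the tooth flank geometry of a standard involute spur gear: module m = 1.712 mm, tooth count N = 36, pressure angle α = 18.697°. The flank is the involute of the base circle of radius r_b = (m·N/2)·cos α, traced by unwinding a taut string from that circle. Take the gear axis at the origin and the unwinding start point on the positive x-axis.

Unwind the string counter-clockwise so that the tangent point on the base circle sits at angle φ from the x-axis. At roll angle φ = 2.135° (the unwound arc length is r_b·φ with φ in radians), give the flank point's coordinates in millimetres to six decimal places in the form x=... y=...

x=29.210007 y=0.000503

pitch radius r_p = m·N/2 = 1.712·36/2 = 30.816000
base radius r_b = r_p·cos α = 30.816000·cos 18.697° = 29.189749
roll angle φ = 2.135° = 0.03726278 rad
x = r_b·(cos φ + φ·sin φ) = 29.189749·(0.99930582 + 0.03726278·0.03725416) = 29.210007
y = r_b·(sin φ − φ·cos φ) = 29.189749·(0.03725416 − 0.03726278·0.99930582) = 0.000503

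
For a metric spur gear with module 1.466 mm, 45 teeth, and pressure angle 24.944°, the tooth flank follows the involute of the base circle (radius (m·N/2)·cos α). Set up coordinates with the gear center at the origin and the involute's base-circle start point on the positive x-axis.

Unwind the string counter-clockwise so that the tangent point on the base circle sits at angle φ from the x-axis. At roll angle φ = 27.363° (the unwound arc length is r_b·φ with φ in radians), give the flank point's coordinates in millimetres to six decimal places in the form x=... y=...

x=33.126836 y=1.061339

pitch radius r_p = m·N/2 = 1.466·45/2 = 32.985000
base radius r_b = r_p·cos α = 32.985000·cos 24.944° = 29.908173
roll angle φ = 27.363° = 0.47757444 rad
x = r_b·(cos φ + φ·sin φ) = 29.908173·(0.88811238 + 0.47757444·0.45962636) = 33.126836
y = r_b·(sin φ − φ·cos φ) = 29.908173·(0.45962636 − 0.47757444·0.88811238) = 1.061339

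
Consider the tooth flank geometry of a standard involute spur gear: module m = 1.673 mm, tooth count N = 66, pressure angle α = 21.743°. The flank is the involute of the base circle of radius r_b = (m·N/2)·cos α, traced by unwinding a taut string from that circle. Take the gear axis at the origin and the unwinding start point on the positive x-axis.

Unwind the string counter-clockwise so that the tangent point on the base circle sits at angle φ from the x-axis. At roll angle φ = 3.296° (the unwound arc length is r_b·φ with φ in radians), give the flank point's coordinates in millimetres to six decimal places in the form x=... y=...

pitch radius r_p = m·N/2 = 1.673·66/2 = 55.209000
base radius r_b = r_p·cos α = 55.209000·cos 21.743° = 51.281146
roll angle φ = 3.296° = 0.05752605 rad
x = r_b·(cos φ + φ·sin φ) = 51.281146·(0.99834583 + 0.05752605·0.05749433) = 51.365926
y = r_b·(sin φ − φ·cos φ) = 51.281146·(0.05749433 − 0.05752605·0.99834583) = 0.003253

x=51.365926 y=0.003253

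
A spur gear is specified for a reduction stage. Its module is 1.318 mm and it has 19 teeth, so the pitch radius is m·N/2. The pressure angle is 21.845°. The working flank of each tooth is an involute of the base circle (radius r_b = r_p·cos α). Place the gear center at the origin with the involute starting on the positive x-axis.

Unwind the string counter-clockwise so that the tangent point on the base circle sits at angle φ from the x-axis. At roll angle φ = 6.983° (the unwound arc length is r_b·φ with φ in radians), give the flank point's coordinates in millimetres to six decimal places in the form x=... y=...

x=11.707910 y=0.007003

pitch radius r_p = m·N/2 = 1.318·19/2 = 12.521000
base radius r_b = r_p·cos α = 12.521000·cos 21.845° = 11.621915
roll angle φ = 6.983° = 0.12187634 rad
x = r_b·(cos φ + φ·sin φ) = 11.621915·(0.99258227 + 0.12187634·0.12157484) = 11.707910
y = r_b·(sin φ − φ·cos φ) = 11.621915·(0.12157484 − 0.12187634·0.99258227) = 0.007003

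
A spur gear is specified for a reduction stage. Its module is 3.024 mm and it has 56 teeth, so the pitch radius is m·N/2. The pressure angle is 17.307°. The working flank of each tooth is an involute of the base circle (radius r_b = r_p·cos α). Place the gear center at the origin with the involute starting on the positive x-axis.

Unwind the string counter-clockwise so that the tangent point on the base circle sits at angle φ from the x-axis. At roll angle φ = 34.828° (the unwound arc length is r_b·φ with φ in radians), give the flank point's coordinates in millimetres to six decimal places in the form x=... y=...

x=94.421704 y=5.831518

pitch radius r_p = m·N/2 = 3.024·56/2 = 84.672000
base radius r_b = r_p·cos α = 84.672000·cos 17.307° = 80.838430
roll angle φ = 34.828° = 0.60786327 rad
x = r_b·(cos φ + φ·sin φ) = 80.838430·(0.82087021 + 0.60786327·0.57111479) = 94.421704
y = r_b·(sin φ − φ·cos φ) = 80.838430·(0.57111479 − 0.60786327·0.82087021) = 5.831518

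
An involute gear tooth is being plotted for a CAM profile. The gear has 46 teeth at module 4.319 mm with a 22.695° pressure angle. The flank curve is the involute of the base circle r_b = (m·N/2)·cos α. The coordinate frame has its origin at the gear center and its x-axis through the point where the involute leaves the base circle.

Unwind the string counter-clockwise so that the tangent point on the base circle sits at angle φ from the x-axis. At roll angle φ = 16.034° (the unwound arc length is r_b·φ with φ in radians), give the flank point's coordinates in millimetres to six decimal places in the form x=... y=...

x=95.164114 y=0.664267

pitch radius r_p = m·N/2 = 4.319·46/2 = 99.337000
base radius r_b = r_p·cos α = 99.337000·cos 22.695° = 91.645511
roll angle φ = 16.034° = 0.27984609 rad
x = r_b·(cos φ + φ·sin φ) = 91.645511·(0.96109796 + 0.27984609·0.27620773) = 95.164114
y = r_b·(sin φ − φ·cos φ) = 91.645511·(0.27620773 − 0.27984609·0.96109796) = 0.664267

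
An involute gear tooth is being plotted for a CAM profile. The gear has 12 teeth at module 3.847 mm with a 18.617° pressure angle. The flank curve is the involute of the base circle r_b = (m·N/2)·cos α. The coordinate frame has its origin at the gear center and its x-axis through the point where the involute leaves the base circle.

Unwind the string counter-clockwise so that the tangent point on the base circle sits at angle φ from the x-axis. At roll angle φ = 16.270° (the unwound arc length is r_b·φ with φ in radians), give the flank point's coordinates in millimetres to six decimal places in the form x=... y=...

pitch radius r_p = m·N/2 = 3.847·12/2 = 23.082000
base radius r_b = r_p·cos α = 23.082000·cos 18.617° = 21.874205
roll angle φ = 16.270° = 0.28396507 rad
x = r_b·(cos φ + φ·sin φ) = 21.874205·(0.95995212 + 0.28396507·0.28016412) = 22.738432
y = r_b·(sin φ − φ·cos φ) = 21.874205·(0.28016412 − 0.28396507·0.95995212) = 0.165615

x=22.738432 y=0.165615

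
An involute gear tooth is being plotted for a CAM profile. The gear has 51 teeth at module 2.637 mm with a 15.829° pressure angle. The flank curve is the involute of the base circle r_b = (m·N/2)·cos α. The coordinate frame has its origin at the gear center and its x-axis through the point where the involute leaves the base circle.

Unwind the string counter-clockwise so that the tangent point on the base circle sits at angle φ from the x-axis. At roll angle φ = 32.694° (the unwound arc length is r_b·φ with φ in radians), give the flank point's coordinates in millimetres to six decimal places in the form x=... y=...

x=74.383952 y=3.877656

pitch radius r_p = m·N/2 = 2.637·51/2 = 67.243500
base radius r_b = r_p·cos α = 67.243500·cos 15.829° = 64.693630
roll angle φ = 32.694° = 0.57061795 rad
x = r_b·(cos φ + φ·sin φ) = 64.693630·(0.84156735 + 0.57061795·0.54015219) = 74.383952
y = r_b·(sin φ − φ·cos φ) = 64.693630·(0.54015219 − 0.57061795·0.84156735) = 3.877656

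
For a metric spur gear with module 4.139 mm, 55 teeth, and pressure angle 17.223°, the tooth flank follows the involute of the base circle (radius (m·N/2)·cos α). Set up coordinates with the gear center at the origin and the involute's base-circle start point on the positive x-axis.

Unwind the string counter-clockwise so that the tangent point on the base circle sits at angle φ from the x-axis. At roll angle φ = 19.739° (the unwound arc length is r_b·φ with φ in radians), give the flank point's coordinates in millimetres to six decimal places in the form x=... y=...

pitch radius r_p = m·N/2 = 4.139·55/2 = 113.822500
base radius r_b = r_p·cos α = 113.822500·cos 17.223° = 108.718651
roll angle φ = 19.739° = 0.34451054 rad
x = r_b·(cos φ + φ·sin φ) = 108.718651·(0.94124087 + 0.34451054·0.33773602) = 114.980247
y = r_b·(sin φ − φ·cos φ) = 108.718651·(0.33773602 − 0.34451054·0.94124087) = 1.464290

x=114.980247 y=1.464290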